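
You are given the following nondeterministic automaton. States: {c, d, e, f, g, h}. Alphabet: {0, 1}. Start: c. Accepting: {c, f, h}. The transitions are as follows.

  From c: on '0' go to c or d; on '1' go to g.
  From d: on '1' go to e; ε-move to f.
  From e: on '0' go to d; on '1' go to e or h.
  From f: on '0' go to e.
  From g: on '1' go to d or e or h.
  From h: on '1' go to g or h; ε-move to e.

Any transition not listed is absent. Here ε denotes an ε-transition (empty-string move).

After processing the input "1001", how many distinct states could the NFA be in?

0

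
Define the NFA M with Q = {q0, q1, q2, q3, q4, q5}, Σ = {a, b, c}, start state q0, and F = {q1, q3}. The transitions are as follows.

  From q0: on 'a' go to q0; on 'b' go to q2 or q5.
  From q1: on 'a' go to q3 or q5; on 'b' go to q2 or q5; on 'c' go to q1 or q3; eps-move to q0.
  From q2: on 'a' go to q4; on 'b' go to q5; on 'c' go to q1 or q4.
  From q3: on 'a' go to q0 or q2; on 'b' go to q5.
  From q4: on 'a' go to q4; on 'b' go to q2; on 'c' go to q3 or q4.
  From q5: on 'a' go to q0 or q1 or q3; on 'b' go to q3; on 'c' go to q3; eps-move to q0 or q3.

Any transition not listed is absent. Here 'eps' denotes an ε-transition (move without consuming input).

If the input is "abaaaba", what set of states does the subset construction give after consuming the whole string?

{q0, q1, q2, q3, q4}

Start in {q0}.
Read 'a': q0→{q0}; now {q0}.
Read 'b': q0→{q2, q5}; union {q2, q5}; ε-closure = {q0, q2, q3, q5}.
Read 'a': q0→{q0}, q2→{q4}, q3→{q0, q2}, q5→{q0, q1, q3}; now {q0, q1, q2, q3, q4}.
Read 'a': q0→{q0}, q1→{q3, q5}, q2→{q4}, q3→{q0, q2}, q4→{q4}; now {q0, q2, q3, q4, q5}.
Read 'a': q0→{q0}, q2→{q4}, q3→{q0, q2}, q4→{q4}, q5→{q0, q1, q3}; now {q0, q1, q2, q3, q4}.
Read 'b': q0→{q2, q5}, q1→{q2, q5}, q2→{q5}, q3→{q5}, q4→{q2}; union {q2, q5}; ε-closure = {q0, q2, q3, q5}.
Read 'a': q0→{q0}, q2→{q4}, q3→{q0, q2}, q5→{q0, q1, q3}; now {q0, q1, q2, q3, q4}.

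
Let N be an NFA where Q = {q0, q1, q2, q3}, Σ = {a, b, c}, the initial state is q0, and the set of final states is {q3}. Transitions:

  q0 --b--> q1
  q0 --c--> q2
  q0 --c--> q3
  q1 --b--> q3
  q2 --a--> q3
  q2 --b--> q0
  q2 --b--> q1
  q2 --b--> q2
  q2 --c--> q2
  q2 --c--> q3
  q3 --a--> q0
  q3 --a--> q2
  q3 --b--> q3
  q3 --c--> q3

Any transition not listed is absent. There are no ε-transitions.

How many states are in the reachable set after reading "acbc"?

0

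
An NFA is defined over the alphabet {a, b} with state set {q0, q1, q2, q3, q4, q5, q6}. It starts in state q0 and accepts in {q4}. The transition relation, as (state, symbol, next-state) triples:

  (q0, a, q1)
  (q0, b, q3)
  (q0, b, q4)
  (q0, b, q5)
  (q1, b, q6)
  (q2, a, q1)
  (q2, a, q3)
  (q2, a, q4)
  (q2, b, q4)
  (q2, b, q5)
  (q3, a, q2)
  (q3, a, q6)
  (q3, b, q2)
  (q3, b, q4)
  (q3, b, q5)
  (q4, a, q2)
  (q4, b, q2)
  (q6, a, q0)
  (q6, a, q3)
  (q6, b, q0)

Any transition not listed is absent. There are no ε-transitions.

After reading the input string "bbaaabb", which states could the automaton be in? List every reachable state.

{q0, q2, q3, q4, q5}

Start in {q0}.
Read 'b': {q0} → {q3, q4, q5}.
Read 'b': {q3, q4, q5} → {q2, q4, q5}.
Read 'a': {q2, q4, q5} → {q1, q2, q3, q4}.
Read 'a': {q1, q2, q3, q4} → {q1, q2, q3, q4, q6}.
Read 'a': {q1, q2, q3, q4, q6} → {q0, q1, q2, q3, q4, q6}.
Read 'b': {q0, q1, q2, q3, q4, q6} → {q0, q2, q3, q4, q5, q6}.
Read 'b': {q0, q2, q3, q4, q5, q6} → {q0, q2, q3, q4, q5}.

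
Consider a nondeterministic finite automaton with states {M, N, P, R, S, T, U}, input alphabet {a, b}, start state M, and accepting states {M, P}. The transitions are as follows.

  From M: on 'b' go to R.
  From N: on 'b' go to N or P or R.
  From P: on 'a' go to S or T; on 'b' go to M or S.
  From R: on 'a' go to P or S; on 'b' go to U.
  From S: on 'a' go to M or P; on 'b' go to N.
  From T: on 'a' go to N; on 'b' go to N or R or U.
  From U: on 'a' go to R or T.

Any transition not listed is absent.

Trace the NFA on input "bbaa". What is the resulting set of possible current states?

Start in {M}.
Read 'b': {M} → {R}.
Read 'b': {R} → {U}.
Read 'a': {U} → {R, T}.
Read 'a': {R, T} → {N, P, S}.

{N, P, S}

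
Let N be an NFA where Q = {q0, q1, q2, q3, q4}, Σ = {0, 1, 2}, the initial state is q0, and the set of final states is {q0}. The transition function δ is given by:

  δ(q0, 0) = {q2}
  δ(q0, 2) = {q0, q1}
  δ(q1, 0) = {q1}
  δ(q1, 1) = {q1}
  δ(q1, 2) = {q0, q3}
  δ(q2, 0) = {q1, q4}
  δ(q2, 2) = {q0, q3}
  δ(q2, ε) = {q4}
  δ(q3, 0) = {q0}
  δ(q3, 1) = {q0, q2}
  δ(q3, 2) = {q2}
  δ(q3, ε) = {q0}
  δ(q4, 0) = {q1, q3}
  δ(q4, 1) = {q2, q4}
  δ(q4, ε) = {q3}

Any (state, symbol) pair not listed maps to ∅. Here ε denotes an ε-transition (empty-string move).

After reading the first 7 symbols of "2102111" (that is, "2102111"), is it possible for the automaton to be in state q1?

Start in {q0}.
Read '2': q0→{q0, q1}; now {q0, q1}.
Read '1': q0→∅, q1→{q1}; now {q1}.
Read '0': q1→{q1}; now {q1}.
Read '2': q1→{q0, q3}; now {q0, q3}.
Read '1': q0→∅, q3→{q0, q2}; union {q0, q2}; ε-closure = {q0, q2, q3, q4}.
Read '1': q0→∅, q2→∅, q3→{q0, q2}, q4→{q2, q4}; union {q0, q2, q4}; ε-closure = {q0, q2, q3, q4}.
Read '1': q0→∅, q2→∅, q3→{q0, q2}, q4→{q2, q4}; union {q0, q2, q4}; ε-closure = {q0, q2, q3, q4}.
State q1 is not in {q0, q2, q3, q4}.

No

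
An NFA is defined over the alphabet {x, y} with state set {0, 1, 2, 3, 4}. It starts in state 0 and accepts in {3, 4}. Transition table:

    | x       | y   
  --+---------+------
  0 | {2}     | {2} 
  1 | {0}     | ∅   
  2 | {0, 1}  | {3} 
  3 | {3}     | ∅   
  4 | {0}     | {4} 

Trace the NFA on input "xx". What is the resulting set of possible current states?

Start in {0}.
Read 'x': {0} → {2}.
Read 'x': {2} → {0, 1}.

{0, 1}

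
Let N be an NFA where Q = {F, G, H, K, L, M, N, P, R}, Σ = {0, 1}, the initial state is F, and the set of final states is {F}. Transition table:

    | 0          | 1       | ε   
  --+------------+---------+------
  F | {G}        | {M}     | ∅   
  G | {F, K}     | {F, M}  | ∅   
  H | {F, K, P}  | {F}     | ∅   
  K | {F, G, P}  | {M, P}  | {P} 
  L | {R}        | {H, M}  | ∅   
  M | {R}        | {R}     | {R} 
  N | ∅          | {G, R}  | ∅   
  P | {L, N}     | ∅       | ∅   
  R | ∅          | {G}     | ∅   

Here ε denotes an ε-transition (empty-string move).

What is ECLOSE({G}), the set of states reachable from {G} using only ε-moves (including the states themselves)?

Begin with {G}.
No ε-moves leave this set, so the closure equals the set itself.

{G}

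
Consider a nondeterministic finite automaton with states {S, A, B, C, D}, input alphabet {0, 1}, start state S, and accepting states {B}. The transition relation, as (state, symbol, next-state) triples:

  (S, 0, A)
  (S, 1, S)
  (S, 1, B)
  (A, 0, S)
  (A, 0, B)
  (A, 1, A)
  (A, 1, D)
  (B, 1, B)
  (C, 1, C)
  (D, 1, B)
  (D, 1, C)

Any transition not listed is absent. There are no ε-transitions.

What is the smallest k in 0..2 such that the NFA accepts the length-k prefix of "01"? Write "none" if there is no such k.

Start in {S}.
Read '0': S→{A}; now {A}.
Read '1': A→{A, D}; now {A, D}.
No reachable set along the way intersects F.

none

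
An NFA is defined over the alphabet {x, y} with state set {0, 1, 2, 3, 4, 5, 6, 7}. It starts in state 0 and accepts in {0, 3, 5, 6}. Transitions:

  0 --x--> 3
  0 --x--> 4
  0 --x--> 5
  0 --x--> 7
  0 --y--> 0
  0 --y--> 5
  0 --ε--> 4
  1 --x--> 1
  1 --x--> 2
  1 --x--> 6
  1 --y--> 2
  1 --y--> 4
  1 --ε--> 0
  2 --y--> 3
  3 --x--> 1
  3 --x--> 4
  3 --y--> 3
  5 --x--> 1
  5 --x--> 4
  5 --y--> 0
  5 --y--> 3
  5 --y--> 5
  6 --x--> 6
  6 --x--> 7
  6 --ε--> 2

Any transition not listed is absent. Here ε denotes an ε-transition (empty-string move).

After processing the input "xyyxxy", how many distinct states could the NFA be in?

Start: ε-closure({0}) = {0, 4}.
Read 'x': {0, 4} → {3, 4, 5, 7}.
Read 'y': {3, 4, 5, 7} → {0, 3, 4, 5}.
Read 'y': {0, 3, 4, 5} → {0, 3, 4, 5}.
Read 'x': {0, 3, 4, 5} → {0, 1, 3, 4, 5, 7}.
Read 'x': {0, 1, 3, 4, 5, 7} → {0, 1, 2, 3, 4, 5, 6, 7}.
Read 'y': {0, 1, 2, 3, 4, 5, 6, 7} → {0, 2, 3, 4, 5}.
That set has 5 states.

5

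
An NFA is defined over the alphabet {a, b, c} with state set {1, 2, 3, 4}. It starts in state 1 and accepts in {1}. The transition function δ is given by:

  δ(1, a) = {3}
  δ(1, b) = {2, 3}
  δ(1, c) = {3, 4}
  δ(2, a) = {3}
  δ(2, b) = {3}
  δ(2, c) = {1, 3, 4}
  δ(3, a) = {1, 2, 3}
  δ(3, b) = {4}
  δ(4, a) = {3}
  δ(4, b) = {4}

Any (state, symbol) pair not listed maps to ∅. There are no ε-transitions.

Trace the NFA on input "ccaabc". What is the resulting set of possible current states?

Start in {1}.
Read 'c': 1→{3, 4}; now {3, 4}.
Read 'c': 3→∅, 4→∅; now ∅.
The set is empty and remains empty for the remaining 4 symbols.

∅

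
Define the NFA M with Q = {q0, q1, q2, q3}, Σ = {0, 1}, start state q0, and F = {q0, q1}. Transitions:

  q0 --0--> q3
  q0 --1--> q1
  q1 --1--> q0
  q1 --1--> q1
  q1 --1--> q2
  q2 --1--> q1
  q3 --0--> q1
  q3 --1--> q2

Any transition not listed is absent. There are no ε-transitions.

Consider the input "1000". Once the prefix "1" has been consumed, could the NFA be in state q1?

Start in {q0}.
Read '1': {q0} → {q1}.
State q1 is in {q1}.

Yes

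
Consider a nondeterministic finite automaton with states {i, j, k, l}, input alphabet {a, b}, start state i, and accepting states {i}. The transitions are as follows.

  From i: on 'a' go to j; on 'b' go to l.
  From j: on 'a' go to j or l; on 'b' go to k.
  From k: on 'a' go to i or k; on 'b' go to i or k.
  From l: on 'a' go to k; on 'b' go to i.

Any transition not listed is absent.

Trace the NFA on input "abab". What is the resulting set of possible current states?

{i, k, l}

Start in {i}.
Read 'a': i→{j}; now {j}.
Read 'b': j→{k}; now {k}.
Read 'a': k→{i, k}; now {i, k}.
Read 'b': i→{l}, k→{i, k}; now {i, k, l}.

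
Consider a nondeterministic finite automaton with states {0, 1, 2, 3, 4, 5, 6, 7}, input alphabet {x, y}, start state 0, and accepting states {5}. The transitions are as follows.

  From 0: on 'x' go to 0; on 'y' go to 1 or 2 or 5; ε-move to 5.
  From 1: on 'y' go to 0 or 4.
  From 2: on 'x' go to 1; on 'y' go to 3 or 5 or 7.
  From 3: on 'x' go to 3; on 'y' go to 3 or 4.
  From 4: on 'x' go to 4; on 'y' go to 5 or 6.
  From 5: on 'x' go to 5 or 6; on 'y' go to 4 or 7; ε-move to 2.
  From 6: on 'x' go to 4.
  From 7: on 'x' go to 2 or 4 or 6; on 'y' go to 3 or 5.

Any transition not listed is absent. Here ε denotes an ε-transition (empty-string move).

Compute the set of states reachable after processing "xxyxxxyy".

{0, 1, 2, 3, 4, 5, 6, 7}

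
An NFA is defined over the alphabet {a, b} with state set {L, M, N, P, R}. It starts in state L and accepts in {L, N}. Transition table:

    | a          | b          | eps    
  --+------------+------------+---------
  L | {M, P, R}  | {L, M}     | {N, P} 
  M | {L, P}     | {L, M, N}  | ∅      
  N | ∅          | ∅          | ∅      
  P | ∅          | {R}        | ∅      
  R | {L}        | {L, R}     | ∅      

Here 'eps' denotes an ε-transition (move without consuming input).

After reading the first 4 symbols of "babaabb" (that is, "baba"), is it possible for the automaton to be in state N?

Start: ε-closure({L}) = {L, N, P}.
Read 'b': L→{L, M}, N→∅, P→{R}; union {L, M, R}; ε-closure = {L, M, N, P, R}.
Read 'a': L→{M, P, R}, M→{L, P}, N→∅, P→∅, R→{L}; union {L, M, P, R}; ε-closure = {L, M, N, P, R}.
Read 'b': L→{L, M}, M→{L, M, N}, N→∅, P→{R}, R→{L, R}; union {L, M, N, R}; ε-closure = {L, M, N, P, R}.
Read 'a': L→{M, P, R}, M→{L, P}, N→∅, P→∅, R→{L}; union {L, M, P, R}; ε-closure = {L, M, N, P, R}.
State N is in {L, M, N, P, R}.

Yes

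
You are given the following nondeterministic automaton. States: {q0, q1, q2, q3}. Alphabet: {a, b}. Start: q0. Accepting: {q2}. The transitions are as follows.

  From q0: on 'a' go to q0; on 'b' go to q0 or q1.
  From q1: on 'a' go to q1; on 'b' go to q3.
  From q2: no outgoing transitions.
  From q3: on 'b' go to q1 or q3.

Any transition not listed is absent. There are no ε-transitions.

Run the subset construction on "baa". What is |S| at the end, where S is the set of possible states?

2

Start in {q0}.
Read 'b': q0→{q0, q1}; now {q0, q1}.
Read 'a': q0→{q0}, q1→{q1}; now {q0, q1}.
Read 'a': q0→{q0}, q1→{q1}; now {q0, q1}.
That set has 2 states.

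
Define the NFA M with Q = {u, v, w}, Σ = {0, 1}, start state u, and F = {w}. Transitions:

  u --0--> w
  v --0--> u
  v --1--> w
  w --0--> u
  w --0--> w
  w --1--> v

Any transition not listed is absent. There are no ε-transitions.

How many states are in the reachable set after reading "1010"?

Start in {u}.
Read '1': u→∅; now ∅.
The set is empty and remains empty for the remaining 3 symbols.
That set has 0 states.

0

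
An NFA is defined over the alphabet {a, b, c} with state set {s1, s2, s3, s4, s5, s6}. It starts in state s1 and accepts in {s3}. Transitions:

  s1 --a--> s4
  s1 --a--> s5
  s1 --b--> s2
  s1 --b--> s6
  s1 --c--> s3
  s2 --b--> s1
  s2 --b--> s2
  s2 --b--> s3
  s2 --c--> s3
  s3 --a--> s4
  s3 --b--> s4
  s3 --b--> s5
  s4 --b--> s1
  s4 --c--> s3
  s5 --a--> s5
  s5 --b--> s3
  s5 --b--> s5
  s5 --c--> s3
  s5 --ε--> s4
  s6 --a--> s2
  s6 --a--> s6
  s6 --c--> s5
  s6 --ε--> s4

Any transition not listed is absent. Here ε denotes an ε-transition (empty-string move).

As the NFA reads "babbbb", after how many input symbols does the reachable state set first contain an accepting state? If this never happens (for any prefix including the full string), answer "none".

3

Start in {s1}.
Read 'b': {s1} → {s2, s4, s6}.
Read 'a': {s2, s4, s6} → {s2, s4, s6}.
Read 'b': {s2, s4, s6} → {s1, s2, s3}.
None of the earlier sets intersect F, but {s1, s2, s3} does.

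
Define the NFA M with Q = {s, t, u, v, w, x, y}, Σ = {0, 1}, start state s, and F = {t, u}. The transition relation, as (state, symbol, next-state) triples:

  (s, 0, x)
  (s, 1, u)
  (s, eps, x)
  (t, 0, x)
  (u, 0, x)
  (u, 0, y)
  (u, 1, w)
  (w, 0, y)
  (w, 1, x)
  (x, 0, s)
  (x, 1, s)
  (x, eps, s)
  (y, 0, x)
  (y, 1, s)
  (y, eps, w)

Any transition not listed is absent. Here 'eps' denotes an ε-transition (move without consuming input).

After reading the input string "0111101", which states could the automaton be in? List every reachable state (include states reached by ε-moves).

Start: ε-closure({s}) = {s, x}.
Read '0': {s, x} → {s, x}.
Read '1': {s, x} → {s, u, x}.
Read '1': {s, u, x} → {s, u, w, x}.
Read '1': {s, u, w, x} → {s, u, w, x}.
Read '1': {s, u, w, x} → {s, u, w, x}.
Read '0': {s, u, w, x} → {s, w, x, y}.
Read '1': {s, w, x, y} → {s, u, x}.

{s, u, x}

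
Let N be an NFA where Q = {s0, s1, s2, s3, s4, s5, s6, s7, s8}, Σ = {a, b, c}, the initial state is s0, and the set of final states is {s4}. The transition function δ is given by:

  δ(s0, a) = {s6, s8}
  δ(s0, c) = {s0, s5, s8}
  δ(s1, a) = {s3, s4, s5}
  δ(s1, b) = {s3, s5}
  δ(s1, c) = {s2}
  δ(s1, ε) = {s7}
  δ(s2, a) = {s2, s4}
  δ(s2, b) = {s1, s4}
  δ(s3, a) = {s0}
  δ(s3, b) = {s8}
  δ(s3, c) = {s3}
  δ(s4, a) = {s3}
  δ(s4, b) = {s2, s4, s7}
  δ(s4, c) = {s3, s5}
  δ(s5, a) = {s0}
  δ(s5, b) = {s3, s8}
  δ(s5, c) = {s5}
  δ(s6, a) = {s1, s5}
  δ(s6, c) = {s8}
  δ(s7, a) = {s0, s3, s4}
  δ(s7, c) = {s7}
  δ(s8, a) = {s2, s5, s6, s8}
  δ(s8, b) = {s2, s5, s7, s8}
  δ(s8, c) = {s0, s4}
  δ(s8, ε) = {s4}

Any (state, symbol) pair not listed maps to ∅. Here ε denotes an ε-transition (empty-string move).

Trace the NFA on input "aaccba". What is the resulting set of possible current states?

{s0, s2, s3, s4, s5, s6, s8}

Start in {s0}.
Read 'a': {s0} → {s4, s6, s8}.
Read 'a': {s4, s6, s8} → {s1, s2, s3, s4, s5, s6, s7, s8}.
Read 'c': {s1, s2, s3, s4, s5, s6, s7, s8} → {s0, s2, s3, s4, s5, s7, s8}.
Read 'c': {s0, s2, s3, s4, s5, s7, s8} → {s0, s3, s4, s5, s7, s8}.
Read 'b': {s0, s3, s4, s5, s7, s8} → {s2, s3, s4, s5, s7, s8}.
Read 'a': {s2, s3, s4, s5, s7, s8} → {s0, s2, s3, s4, s5, s6, s8}.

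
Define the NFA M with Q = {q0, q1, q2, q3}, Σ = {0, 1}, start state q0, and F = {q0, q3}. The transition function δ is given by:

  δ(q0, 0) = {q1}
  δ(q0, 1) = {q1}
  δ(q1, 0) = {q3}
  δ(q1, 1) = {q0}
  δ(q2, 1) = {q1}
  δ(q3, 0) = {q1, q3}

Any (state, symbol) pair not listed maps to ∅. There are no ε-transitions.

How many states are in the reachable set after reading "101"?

0

Start in {q0}.
Read '1': q0→{q1}; now {q1}.
Read '0': q1→{q3}; now {q3}.
Read '1': q3→∅; now ∅.
That set has 0 states.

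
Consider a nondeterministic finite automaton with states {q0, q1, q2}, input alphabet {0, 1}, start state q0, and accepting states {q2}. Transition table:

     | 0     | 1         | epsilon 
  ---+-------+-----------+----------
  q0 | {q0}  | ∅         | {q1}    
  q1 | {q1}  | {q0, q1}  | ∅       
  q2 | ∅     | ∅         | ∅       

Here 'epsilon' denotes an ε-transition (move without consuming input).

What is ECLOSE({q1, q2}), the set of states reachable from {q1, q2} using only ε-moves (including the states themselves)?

{q1, q2}

Begin with {q1, q2}.
No ε-moves leave this set, so the closure equals the set itself.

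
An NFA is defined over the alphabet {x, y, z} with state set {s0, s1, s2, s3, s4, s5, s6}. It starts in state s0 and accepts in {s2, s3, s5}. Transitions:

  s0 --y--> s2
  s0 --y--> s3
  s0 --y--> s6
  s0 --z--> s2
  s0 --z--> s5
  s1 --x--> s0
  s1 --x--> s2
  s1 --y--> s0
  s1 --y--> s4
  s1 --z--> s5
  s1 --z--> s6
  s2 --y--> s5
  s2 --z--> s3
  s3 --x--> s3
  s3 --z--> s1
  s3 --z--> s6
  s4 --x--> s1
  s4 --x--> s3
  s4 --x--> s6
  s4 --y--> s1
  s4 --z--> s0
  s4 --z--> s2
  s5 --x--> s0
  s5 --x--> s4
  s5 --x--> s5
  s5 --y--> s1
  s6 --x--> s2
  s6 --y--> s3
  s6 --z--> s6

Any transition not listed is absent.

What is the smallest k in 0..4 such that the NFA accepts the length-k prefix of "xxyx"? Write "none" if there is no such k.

none

Start in {s0}.
Read 'x': {s0} → ∅.
The set is empty and remains empty for the remaining 3 symbols.
No reachable set along the way intersects F.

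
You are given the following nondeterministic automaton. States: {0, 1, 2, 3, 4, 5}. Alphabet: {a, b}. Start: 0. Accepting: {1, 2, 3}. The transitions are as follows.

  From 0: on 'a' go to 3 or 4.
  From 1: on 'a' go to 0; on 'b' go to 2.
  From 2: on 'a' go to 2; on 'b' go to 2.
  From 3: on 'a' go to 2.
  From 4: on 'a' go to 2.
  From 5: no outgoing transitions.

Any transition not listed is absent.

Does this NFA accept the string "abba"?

Start in {0}.
Read 'a': 0→{3, 4}; now {3, 4}.
Read 'b': 3→∅, 4→∅; now ∅.
The set is empty and remains empty for the remaining 2 symbols.
The final set ∅ contains no accepting state.

No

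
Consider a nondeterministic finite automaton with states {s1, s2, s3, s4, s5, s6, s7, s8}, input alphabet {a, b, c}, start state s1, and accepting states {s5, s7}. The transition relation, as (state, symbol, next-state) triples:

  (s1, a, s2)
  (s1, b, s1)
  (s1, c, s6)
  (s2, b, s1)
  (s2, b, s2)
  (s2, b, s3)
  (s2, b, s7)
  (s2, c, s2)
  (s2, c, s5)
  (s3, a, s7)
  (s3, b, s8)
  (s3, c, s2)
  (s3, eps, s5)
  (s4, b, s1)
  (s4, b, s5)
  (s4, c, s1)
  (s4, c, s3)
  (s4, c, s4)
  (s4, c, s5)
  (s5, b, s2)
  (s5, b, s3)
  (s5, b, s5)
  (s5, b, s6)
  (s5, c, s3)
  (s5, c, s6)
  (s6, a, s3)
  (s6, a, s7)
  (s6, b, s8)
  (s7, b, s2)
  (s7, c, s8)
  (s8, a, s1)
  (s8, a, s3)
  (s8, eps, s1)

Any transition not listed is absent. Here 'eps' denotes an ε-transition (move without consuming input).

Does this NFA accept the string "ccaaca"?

No

Start in {s1}.
Read 'c': s1→{s6}; now {s6}.
Read 'c': s6→∅; now ∅.
The set is empty and remains empty for the remaining 4 symbols.
The final set ∅ contains no accepting state.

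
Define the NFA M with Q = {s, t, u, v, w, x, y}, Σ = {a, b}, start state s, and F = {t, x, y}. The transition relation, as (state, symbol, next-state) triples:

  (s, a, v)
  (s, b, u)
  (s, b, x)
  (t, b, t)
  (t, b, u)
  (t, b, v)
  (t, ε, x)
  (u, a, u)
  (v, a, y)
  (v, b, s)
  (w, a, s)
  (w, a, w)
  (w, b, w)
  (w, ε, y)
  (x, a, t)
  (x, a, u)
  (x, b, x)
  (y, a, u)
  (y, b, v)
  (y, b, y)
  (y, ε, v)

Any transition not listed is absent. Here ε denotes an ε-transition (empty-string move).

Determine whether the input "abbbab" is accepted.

Start in {s}.
Read 'a': {s} → {v}.
Read 'b': {v} → {s}.
Read 'b': {s} → {u, x}.
Read 'b': {u, x} → {x}.
Read 'a': {x} → {t, u, x}.
Read 'b': {t, u, x} → {t, u, v, x}.
The final set {t, u, v, x} contains the accepting states t, x.

Yes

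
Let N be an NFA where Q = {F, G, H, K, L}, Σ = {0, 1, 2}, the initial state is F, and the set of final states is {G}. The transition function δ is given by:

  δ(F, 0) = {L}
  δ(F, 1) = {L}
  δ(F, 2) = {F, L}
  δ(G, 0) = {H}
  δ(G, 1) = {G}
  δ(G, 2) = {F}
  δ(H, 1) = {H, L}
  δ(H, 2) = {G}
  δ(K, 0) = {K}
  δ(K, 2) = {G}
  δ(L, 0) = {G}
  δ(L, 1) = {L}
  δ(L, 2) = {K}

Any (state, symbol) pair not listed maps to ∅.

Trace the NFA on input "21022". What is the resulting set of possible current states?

Start in {F}.
Read '2': F→{F, L}; now {F, L}.
Read '1': F→{L}, L→{L}; now {L}.
Read '0': L→{G}; now {G}.
Read '2': G→{F}; now {F}.
Read '2': F→{F, L}; now {F, L}.

{F, L}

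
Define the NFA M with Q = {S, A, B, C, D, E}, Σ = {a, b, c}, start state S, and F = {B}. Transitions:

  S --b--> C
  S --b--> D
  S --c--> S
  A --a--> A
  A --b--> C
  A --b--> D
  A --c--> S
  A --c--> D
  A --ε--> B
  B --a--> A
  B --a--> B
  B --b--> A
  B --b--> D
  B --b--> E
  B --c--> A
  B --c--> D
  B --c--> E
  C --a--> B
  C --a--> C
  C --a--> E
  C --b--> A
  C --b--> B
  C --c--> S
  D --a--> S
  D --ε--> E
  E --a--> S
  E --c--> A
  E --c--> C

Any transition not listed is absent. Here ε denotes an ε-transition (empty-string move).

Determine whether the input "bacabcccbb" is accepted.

Start in {S}.
Read 'b': S→{C, D}; union {C, D}; ε-closure = {C, D, E}.
Read 'a': C→{B, C, E}, D→{S}, E→{S}; now {S, B, C, E}.
Read 'c': S→{S}, B→{A, D, E}, C→{S}, E→{A, C}; union {S, A, C, D, E}; ε-closure = {S, A, B, C, D, E}.
Read 'a': S→∅, A→{A}, B→{A, B}, C→{B, C, E}, D→{S}, E→{S}; now {S, A, B, C, E}.
Read 'b': S→{C, D}, A→{C, D}, B→{A, D, E}, C→{A, B}, E→∅; now {A, B, C, D, E}.
Read 'c': A→{S, D}, B→{A, D, E}, C→{S}, D→∅, E→{A, C}; union {S, A, C, D, E}; ε-closure = {S, A, B, C, D, E}.
Read 'c': S→{S}, A→{S, D}, B→{A, D, E}, C→{S}, D→∅, E→{A, C}; union {S, A, C, D, E}; ε-closure = {S, A, B, C, D, E}.
Read 'c': S→{S}, A→{S, D}, B→{A, D, E}, C→{S}, D→∅, E→{A, C}; union {S, A, C, D, E}; ε-closure = {S, A, B, C, D, E}.
Read 'b': S→{C, D}, A→{C, D}, B→{A, D, E}, C→{A, B}, D→∅, E→∅; now {A, B, C, D, E}.
Read 'b': A→{C, D}, B→{A, D, E}, C→{A, B}, D→∅, E→∅; now {A, B, C, D, E}.
The final set {A, B, C, D, E} contains the accepting state B.

Yes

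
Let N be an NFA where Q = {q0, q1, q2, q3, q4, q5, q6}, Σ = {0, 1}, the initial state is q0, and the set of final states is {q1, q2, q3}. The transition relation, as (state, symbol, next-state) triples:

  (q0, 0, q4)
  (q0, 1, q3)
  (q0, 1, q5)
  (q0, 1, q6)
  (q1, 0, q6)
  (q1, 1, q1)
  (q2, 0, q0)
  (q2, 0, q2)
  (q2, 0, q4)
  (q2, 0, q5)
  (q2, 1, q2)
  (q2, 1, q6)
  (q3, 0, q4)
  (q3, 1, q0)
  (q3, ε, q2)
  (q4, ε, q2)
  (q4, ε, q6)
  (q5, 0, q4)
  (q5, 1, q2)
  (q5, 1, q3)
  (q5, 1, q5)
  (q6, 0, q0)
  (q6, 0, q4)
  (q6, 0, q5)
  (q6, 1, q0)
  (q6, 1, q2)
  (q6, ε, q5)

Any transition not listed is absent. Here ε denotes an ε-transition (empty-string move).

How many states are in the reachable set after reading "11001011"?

Start in {q0}.
Read '1': {q0} → {q2, q3, q5, q6}.
Read '1': {q2, q3, q5, q6} → {q0, q2, q3, q5, q6}.
Read '0': {q0, q2, q3, q5, q6} → {q0, q2, q4, q5, q6}.
Read '0': {q0, q2, q4, q5, q6} → {q0, q2, q4, q5, q6}.
Read '1': {q0, q2, q4, q5, q6} → {q0, q2, q3, q5, q6}.
Read '0': {q0, q2, q3, q5, q6} → {q0, q2, q4, q5, q6}.
Read '1': {q0, q2, q4, q5, q6} → {q0, q2, q3, q5, q6}.
Read '1': {q0, q2, q3, q5, q6} → {q0, q2, q3, q5, q6}.
That set has 5 states.

5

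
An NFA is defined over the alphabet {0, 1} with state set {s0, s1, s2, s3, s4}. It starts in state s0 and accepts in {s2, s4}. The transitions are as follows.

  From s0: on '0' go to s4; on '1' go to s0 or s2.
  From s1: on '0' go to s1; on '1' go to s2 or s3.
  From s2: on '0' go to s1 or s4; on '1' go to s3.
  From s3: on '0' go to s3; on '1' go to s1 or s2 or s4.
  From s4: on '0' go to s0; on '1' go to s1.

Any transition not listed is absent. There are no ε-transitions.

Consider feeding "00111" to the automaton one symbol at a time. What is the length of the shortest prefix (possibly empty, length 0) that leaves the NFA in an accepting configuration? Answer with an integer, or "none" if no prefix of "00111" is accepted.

1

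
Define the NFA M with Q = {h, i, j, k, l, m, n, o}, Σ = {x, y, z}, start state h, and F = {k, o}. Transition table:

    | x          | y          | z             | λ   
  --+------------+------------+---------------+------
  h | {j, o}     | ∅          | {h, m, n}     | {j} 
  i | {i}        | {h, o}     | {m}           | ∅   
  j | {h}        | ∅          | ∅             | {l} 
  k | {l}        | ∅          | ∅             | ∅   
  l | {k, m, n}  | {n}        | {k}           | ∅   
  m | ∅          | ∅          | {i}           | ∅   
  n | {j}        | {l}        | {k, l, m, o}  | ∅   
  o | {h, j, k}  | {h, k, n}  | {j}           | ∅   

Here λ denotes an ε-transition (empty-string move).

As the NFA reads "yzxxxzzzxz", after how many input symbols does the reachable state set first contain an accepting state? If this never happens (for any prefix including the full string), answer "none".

2

Start: ε-closure({h}) = {h, j, l}.
Read 'y': {h, j, l} → {n}.
Read 'z': {n} → {k, l, m, o}.
None of the earlier sets intersect F, but {k, l, m, o} does.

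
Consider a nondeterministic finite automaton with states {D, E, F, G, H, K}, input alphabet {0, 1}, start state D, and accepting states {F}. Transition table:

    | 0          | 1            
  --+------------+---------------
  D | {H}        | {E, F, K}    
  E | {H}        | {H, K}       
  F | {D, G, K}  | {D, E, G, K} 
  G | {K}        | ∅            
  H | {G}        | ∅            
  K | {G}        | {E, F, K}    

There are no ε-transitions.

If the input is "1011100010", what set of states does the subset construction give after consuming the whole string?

{D, G, H, K}

Start in {D}.
Read '1': {D} → {E, F, K}.
Read '0': {E, F, K} → {D, G, H, K}.
Read '1': {D, G, H, K} → {E, F, K}.
Read '1': {E, F, K} → {D, E, F, G, H, K}.
Read '1': {D, E, F, G, H, K} → {D, E, F, G, H, K}.
Read '0': {D, E, F, G, H, K} → {D, G, H, K}.
Read '0': {D, G, H, K} → {G, H, K}.
Read '0': {G, H, K} → {G, K}.
Read '1': {G, K} → {E, F, K}.
Read '0': {E, F, K} → {D, G, H, K}.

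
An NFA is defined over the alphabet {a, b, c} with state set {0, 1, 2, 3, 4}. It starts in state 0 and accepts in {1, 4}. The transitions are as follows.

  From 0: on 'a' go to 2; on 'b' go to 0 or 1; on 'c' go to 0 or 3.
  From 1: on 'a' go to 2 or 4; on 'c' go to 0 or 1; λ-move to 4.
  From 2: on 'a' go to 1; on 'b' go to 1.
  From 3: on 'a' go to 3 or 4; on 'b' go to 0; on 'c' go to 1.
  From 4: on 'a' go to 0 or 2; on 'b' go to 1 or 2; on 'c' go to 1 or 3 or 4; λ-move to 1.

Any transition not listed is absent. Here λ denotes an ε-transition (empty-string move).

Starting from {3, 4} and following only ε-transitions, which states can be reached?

{1, 3, 4}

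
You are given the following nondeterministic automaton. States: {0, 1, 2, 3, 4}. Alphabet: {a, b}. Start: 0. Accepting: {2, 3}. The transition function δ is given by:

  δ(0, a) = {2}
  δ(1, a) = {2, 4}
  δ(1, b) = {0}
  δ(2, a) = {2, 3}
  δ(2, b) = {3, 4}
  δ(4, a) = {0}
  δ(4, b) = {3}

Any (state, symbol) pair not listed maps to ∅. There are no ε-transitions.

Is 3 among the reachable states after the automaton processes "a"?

No

Start in {0}.
Read 'a': {0} → {2}.
State 3 is not in {2}.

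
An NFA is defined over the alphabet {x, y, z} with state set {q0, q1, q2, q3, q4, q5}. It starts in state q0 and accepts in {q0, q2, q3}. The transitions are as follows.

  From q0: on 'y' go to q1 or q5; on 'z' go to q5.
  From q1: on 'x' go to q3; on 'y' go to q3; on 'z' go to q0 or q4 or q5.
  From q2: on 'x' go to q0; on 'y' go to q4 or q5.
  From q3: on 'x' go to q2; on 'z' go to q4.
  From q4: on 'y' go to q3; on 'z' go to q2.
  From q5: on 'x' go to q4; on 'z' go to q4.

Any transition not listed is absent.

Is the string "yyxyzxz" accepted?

No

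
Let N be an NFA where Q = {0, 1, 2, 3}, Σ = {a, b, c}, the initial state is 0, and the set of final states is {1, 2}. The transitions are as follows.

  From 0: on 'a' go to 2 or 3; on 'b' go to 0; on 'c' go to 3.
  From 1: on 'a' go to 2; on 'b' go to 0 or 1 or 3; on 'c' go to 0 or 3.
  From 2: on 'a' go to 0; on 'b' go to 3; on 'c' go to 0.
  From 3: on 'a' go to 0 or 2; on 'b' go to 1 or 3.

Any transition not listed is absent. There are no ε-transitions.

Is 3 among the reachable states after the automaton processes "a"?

Start in {0}.
Read 'a': {0} → {2, 3}.
State 3 is in {2, 3}.

Yes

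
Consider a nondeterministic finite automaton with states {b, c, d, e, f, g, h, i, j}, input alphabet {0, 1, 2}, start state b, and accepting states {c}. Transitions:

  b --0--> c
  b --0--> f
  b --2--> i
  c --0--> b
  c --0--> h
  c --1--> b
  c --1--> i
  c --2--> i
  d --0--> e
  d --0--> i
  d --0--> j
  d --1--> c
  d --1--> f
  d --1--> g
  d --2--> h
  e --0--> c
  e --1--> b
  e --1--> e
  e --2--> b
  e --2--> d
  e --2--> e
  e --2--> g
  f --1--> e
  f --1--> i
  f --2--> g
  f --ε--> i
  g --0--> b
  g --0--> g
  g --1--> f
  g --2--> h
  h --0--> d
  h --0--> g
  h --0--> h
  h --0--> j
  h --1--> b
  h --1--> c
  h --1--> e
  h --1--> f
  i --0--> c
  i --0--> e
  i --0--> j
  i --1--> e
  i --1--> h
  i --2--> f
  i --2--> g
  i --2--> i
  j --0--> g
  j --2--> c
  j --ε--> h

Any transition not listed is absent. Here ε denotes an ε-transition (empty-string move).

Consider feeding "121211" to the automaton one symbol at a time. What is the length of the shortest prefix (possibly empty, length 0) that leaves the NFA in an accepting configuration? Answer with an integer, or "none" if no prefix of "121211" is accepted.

none

Start in {b}.
Read '1': b→∅; now ∅.
The set is empty and remains empty for the remaining 5 symbols.
No reachable set along the way intersects F.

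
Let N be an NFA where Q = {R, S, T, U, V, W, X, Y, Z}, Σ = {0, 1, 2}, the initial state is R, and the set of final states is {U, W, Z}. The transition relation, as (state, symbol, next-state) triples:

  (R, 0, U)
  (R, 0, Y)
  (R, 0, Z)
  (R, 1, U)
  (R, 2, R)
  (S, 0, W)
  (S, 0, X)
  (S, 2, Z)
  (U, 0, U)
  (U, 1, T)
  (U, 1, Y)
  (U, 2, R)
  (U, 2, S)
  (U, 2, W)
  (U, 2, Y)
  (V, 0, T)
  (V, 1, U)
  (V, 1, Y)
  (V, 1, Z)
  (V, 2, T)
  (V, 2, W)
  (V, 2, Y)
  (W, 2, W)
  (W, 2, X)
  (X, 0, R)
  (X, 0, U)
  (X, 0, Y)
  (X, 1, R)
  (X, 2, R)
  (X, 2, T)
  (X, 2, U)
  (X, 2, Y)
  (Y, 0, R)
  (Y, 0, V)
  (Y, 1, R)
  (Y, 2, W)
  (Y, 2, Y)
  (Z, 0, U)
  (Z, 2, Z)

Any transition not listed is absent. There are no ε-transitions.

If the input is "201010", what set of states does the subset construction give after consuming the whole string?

{R, U, V, Y, Z}

Start in {R}.
Read '2': {R} → {R}.
Read '0': {R} → {U, Y, Z}.
Read '1': {U, Y, Z} → {R, T, Y}.
Read '0': {R, T, Y} → {R, U, V, Y, Z}.
Read '1': {R, U, V, Y, Z} → {R, T, U, Y, Z}.
Read '0': {R, T, U, Y, Z} → {R, U, V, Y, Z}.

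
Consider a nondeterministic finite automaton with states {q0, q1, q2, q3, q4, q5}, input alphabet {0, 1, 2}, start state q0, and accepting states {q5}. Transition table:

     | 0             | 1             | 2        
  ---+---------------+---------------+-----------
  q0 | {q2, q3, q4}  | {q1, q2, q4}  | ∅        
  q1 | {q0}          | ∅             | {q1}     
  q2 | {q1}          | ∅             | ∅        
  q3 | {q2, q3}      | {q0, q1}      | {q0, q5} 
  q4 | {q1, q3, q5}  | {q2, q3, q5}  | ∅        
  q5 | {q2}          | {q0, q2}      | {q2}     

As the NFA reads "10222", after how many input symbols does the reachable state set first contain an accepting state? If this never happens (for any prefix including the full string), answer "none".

Start in {q0}.
Read '1': q0→{q1, q2, q4}; now {q1, q2, q4}.
Read '0': q1→{q0}, q2→{q1}, q4→{q1, q3, q5}; now {q0, q1, q3, q5}.
None of the earlier sets intersect F, but {q0, q1, q3, q5} does.

2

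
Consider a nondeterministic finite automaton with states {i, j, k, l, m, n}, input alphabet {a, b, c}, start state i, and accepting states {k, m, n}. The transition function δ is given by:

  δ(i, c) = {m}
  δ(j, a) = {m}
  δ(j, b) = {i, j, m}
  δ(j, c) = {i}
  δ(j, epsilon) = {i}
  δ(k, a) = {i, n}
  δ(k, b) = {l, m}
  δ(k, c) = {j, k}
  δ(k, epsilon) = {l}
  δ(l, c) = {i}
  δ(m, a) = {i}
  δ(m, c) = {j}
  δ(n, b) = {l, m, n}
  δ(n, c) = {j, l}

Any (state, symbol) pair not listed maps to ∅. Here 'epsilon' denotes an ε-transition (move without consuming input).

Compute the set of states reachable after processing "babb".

Start in {i}.
Read 'b': {i} → ∅.
The set is empty and remains empty for the remaining 3 symbols.

∅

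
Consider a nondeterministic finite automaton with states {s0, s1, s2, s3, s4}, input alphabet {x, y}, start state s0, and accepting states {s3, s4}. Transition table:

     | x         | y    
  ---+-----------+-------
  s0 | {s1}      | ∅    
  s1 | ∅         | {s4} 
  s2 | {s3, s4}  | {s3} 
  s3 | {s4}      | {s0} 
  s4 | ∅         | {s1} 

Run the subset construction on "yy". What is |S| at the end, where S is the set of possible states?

Start in {s0}.
Read 'y': s0→∅; now ∅.
The set is empty and remains empty for the remaining 1 symbol.
That set has 0 states.

0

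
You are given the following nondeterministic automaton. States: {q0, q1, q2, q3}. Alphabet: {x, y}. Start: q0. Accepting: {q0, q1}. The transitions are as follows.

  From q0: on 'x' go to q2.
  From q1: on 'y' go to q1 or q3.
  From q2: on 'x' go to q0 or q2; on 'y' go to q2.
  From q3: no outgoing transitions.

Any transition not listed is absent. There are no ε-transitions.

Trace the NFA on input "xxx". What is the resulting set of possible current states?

Start in {q0}.
Read 'x': {q0} → {q2}.
Read 'x': {q2} → {q0, q2}.
Read 'x': {q0, q2} → {q0, q2}.

{q0, q2}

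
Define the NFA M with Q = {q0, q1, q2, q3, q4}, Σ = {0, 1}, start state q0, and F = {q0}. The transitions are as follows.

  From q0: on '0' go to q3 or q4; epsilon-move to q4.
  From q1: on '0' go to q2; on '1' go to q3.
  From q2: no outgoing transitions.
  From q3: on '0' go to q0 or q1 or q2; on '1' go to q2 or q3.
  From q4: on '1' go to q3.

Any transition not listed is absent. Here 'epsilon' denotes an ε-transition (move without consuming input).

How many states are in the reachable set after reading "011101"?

Start: ε-closure({q0}) = {q0, q4}.
Read '0': {q0, q4} → {q3, q4}.
Read '1': {q3, q4} → {q2, q3}.
Read '1': {q2, q3} → {q2, q3}.
Read '1': {q2, q3} → {q2, q3}.
Read '0': {q2, q3} → {q0, q1, q2, q4}.
Read '1': {q0, q1, q2, q4} → {q3}.
That set has 1 state.

1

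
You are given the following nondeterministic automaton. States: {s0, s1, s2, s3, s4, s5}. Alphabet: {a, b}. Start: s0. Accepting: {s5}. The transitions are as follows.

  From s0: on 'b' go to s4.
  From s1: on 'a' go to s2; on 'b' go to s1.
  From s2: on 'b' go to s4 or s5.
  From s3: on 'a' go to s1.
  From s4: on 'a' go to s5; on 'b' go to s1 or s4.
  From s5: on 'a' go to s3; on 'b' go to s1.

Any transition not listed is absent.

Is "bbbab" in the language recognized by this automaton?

Yes

Start in {s0}.
Read 'b': {s0} → {s4}.
Read 'b': {s4} → {s1, s4}.
Read 'b': {s1, s4} → {s1, s4}.
Read 'a': {s1, s4} → {s2, s5}.
Read 'b': {s2, s5} → {s1, s4, s5}.
The final set {s1, s4, s5} contains the accepting state s5.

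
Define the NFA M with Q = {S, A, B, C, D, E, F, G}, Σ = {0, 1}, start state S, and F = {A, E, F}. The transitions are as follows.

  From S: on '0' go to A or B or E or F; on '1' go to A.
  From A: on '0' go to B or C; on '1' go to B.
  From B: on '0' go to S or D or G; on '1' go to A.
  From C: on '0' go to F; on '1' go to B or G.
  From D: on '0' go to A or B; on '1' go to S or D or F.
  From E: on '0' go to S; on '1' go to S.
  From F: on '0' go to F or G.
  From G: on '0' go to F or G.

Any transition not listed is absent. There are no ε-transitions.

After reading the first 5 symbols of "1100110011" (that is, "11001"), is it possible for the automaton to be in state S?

Start in {S}.
Read '1': S→{A}; now {A}.
Read '1': A→{B}; now {B}.
Read '0': B→{S, D, G}; now {S, D, G}.
Read '0': S→{A, B, E, F}, D→{A, B}, G→{F, G}; now {A, B, E, F, G}.
Read '1': A→{B}, B→{A}, E→{S}, F→∅, G→∅; now {S, A, B}.
State S is in {S, A, B}.

Yes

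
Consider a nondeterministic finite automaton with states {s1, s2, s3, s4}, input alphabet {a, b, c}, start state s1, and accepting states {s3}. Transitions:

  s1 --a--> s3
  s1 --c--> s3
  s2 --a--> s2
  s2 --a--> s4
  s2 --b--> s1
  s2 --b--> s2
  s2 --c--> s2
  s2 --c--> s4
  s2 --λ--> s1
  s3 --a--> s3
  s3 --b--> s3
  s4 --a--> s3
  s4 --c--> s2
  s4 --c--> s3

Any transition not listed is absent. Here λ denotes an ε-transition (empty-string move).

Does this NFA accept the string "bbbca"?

No

Start in {s1}.
Read 'b': {s1} → ∅.
The set is empty and remains empty for the remaining 4 symbols.
The final set ∅ contains no accepting state.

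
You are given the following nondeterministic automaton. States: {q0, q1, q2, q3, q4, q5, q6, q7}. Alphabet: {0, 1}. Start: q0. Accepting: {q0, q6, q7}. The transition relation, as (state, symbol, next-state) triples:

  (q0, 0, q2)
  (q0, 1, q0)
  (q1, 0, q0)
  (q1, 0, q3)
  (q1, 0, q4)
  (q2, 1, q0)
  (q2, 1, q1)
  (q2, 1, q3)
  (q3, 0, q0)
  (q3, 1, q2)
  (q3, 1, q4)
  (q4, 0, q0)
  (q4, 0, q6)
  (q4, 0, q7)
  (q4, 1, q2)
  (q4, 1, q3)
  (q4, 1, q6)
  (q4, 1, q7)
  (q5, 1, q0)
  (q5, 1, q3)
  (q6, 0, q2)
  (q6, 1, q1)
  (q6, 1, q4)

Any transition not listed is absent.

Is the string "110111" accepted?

Yes

Start in {q0}.
Read '1': {q0} → {q0}.
Read '1': {q0} → {q0}.
Read '0': {q0} → {q2}.
Read '1': {q2} → {q0, q1, q3}.
Read '1': {q0, q1, q3} → {q0, q2, q4}.
Read '1': {q0, q2, q4} → {q0, q1, q2, q3, q6, q7}.
The final set {q0, q1, q2, q3, q6, q7} contains the accepting states q0, q6, q7.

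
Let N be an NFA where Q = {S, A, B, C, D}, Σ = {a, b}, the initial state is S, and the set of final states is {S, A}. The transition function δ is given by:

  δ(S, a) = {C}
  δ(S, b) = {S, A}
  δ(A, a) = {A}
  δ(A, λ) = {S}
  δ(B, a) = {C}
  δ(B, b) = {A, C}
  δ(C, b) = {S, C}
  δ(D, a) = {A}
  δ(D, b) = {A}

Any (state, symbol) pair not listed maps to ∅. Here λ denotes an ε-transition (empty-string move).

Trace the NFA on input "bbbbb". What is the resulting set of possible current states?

{S, A}

Start in {S}.
Read 'b': {S} → {S, A}.
Read 'b': {S, A} → {S, A}.
Read 'b': {S, A} → {S, A}.
Read 'b': {S, A} → {S, A}.
Read 'b': {S, A} → {S, A}.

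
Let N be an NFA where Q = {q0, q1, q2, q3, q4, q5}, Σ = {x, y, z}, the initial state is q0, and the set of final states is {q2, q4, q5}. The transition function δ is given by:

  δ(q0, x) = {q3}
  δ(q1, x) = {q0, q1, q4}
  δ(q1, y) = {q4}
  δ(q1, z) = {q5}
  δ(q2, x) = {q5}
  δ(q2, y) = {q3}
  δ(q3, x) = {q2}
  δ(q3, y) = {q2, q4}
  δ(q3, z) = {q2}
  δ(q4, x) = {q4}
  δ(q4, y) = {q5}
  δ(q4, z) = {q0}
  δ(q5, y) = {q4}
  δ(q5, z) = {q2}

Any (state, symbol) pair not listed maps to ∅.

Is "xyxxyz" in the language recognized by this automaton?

Yes

Start in {q0}.
Read 'x': q0→{q3}; now {q3}.
Read 'y': q3→{q2, q4}; now {q2, q4}.
Read 'x': q2→{q5}, q4→{q4}; now {q4, q5}.
Read 'x': q4→{q4}, q5→∅; now {q4}.
Read 'y': q4→{q5}; now {q5}.
Read 'z': q5→{q2}; now {q2}.
The final set {q2} contains the accepting state q2.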